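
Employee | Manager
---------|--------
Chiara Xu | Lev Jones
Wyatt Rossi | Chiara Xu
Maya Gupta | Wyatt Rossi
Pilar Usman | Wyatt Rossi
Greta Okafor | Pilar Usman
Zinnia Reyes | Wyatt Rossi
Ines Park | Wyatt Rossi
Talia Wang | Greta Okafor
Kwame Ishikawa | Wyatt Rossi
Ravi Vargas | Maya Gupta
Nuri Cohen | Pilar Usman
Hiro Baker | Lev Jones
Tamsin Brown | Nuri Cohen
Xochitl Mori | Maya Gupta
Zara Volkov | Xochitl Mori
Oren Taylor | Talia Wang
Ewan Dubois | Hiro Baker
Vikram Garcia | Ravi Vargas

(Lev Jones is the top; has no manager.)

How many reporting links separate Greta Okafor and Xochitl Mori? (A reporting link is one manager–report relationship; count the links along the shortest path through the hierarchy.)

4

Greta Okafor is 2 levels below Wyatt Rossi, and Xochitl Mori is 2 levels below Wyatt Rossi (their lowest common manager). The shortest path runs up from Greta Okafor to Wyatt Rossi and back down to Xochitl Mori: 2 + 2 = 4 links.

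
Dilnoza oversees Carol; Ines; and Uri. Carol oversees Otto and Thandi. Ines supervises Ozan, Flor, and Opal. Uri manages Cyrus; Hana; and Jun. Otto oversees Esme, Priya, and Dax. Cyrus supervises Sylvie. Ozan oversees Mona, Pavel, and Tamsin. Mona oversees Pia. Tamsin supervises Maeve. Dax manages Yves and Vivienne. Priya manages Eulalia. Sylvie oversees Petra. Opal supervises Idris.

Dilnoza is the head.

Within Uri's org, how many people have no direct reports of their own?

3

The people in Uri's organization with no one reporting to them are Jun, Hana, Petra. That is 3.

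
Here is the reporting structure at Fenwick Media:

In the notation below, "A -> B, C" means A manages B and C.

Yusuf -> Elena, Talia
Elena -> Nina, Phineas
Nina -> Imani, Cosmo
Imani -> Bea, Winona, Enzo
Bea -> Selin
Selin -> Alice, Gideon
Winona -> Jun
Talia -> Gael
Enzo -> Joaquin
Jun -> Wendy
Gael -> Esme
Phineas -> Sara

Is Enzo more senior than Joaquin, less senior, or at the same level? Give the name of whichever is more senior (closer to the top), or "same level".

Enzo is 4 levels below Yusuf; Joaquin is 5. Enzo is higher.

Enzo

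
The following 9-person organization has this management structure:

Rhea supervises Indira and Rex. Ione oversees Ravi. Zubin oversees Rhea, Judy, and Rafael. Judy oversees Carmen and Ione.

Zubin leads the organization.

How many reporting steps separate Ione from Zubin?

2

Chain from Ione up to Zubin: Ione → Judy → Zubin. That is 2 steps up, so Ione is 2 levels below Zubin.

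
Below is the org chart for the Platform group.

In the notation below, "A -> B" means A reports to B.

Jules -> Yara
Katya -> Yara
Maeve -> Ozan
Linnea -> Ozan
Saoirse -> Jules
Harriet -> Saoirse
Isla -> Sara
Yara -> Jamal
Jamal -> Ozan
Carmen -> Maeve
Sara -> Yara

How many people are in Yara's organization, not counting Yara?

Yara directly manages Jules, Sara, Katya. Under Jules: Saoirse, Harriet (2). Under Sara: Isla (1). Katya has no reports. So Yara's organization is 3 direct reports plus everyone under them: 3 + 2 + 1 = 6.

6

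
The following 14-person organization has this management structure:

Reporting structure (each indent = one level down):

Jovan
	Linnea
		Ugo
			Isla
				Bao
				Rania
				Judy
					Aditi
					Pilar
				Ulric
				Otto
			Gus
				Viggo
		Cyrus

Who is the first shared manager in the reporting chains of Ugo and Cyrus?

Ugo's chain of managers is Linnea, Jovan. Cyrus's chain of managers is Linnea, Jovan. The first manager that appears in both chains is Linnea.

Linnea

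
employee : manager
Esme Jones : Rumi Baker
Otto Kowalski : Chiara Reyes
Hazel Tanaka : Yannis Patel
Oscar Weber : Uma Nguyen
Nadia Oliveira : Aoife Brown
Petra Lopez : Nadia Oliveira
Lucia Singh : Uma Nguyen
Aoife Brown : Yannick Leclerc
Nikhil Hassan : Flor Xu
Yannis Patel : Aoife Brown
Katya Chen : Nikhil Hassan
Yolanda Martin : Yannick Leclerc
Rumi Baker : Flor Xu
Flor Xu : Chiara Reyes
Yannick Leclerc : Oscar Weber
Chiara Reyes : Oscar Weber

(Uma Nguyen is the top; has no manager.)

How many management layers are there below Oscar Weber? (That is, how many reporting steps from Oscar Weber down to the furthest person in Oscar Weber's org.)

4

The longest chain under Oscar Weber runs Oscar Weber → Chiara Reyes → Flor Xu → Rumi Baker → Esme Jones, which is 4 levels below Oscar Weber.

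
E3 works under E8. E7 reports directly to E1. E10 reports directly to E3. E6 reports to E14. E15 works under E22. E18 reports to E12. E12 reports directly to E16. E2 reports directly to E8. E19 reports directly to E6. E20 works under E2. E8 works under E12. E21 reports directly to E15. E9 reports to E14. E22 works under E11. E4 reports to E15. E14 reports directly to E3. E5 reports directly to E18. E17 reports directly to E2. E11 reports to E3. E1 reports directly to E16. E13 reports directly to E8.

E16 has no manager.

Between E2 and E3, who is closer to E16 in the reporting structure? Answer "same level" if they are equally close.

Both E2 and E3 are 3 levels below E16.

same level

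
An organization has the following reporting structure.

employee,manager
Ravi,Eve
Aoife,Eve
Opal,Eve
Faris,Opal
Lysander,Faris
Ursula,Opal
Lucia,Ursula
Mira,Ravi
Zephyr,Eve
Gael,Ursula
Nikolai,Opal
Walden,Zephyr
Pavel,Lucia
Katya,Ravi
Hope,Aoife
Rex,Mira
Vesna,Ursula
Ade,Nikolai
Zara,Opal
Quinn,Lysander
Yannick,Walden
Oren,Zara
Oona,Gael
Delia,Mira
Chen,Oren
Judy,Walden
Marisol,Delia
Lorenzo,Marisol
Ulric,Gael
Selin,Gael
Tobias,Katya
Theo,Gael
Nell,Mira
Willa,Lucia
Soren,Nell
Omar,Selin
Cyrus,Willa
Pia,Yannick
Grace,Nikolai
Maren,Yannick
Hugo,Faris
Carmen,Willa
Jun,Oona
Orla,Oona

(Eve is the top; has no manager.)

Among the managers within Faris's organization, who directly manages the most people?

Faris

Direct-report counts within Faris's organization: Faris has 2; Lysander has 1. The largest is 2, held by Faris.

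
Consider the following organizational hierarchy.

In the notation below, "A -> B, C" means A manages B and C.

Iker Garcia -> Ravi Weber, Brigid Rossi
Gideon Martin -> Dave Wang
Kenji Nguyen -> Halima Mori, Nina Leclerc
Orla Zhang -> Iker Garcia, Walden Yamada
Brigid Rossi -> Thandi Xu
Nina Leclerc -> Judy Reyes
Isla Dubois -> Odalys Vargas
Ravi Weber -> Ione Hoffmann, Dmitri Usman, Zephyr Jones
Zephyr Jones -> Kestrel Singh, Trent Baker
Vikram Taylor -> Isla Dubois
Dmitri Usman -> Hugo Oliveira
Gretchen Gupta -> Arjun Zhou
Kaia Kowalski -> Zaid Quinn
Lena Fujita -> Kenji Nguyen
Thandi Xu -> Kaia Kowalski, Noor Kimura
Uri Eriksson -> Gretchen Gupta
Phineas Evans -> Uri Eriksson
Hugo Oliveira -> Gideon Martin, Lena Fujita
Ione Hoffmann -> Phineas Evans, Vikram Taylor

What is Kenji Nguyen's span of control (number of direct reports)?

Kenji Nguyen directly manages Halima Mori, Nina Leclerc. That is 2 direct reports.

2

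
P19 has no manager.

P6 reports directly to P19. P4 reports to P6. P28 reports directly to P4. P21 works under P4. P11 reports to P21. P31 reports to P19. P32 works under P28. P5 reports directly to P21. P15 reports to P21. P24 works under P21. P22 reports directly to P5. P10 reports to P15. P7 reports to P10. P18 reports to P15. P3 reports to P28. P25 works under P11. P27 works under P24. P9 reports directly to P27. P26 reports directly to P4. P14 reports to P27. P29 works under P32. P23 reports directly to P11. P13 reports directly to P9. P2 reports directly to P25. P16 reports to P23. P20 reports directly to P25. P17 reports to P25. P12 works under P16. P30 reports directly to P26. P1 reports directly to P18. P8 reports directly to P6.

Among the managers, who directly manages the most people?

P21

Direct-report counts: P19 has 2; P6 has 2; P4 has 3; P26 has 1; P21 has 4; P24 has 1; P27 has 2; P9 has 1; P15 has 2; P18 has 1; P10 has 1; P5 has 1; P11 has 2; P23 has 1; P16 has 1; P25 has 3; P28 has 2; P32 has 1. The largest is 4, held by P21.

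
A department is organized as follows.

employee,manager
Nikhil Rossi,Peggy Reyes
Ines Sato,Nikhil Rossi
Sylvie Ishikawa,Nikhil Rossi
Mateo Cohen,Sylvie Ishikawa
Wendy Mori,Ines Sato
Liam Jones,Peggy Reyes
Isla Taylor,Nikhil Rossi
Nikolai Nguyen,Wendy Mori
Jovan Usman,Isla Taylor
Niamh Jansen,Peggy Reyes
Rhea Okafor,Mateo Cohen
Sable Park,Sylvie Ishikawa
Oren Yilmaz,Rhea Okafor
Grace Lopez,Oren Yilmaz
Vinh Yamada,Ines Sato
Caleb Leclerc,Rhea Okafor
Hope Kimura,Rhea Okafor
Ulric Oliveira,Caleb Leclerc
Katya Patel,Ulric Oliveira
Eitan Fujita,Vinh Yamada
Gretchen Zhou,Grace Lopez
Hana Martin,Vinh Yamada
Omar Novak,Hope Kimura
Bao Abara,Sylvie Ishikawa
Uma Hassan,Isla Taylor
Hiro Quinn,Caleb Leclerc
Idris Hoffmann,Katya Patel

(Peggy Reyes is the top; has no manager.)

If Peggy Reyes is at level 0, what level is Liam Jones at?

1

Chain from Liam Jones up to Peggy Reyes: Liam Jones → Peggy Reyes. That is 1 step up, so Liam Jones is 1 level below Peggy Reyes.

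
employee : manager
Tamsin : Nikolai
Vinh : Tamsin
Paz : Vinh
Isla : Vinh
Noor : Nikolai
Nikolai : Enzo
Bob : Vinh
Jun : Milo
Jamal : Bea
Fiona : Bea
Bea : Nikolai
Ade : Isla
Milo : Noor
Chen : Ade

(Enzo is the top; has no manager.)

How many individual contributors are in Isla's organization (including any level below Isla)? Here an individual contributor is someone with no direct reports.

The only person in Isla's organization with no one reporting to them is Chen. That is 1.

1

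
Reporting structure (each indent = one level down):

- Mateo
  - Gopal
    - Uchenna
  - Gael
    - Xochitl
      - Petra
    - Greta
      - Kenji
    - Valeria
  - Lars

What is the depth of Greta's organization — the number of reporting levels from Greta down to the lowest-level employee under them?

The longest chain under Greta runs Greta → Kenji, which is 1 level below Greta.

1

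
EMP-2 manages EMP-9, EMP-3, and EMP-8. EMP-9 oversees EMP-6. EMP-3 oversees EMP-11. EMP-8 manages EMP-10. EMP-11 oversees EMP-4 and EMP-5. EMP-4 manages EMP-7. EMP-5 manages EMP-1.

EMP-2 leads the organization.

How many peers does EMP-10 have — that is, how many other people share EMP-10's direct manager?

EMP-10 reports to EMP-8, and EMP-8 has no other direct reports. EMP-10 has 0 peers.

0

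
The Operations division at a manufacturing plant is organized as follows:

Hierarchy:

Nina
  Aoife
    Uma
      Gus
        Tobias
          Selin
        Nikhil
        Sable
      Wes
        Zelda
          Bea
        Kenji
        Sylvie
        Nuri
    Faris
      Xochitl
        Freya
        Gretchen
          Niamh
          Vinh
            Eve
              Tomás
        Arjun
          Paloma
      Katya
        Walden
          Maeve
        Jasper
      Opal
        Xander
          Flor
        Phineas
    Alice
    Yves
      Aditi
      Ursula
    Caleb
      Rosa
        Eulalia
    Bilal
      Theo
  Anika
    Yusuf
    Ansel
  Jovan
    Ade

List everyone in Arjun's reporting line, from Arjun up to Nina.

Arjun -> Xochitl -> Faris -> Aoife -> Nina

Arjun reports to Xochitl. Xochitl reports to Faris. Faris reports to Aoife. Aoife reports to Nina. Nina is at the top.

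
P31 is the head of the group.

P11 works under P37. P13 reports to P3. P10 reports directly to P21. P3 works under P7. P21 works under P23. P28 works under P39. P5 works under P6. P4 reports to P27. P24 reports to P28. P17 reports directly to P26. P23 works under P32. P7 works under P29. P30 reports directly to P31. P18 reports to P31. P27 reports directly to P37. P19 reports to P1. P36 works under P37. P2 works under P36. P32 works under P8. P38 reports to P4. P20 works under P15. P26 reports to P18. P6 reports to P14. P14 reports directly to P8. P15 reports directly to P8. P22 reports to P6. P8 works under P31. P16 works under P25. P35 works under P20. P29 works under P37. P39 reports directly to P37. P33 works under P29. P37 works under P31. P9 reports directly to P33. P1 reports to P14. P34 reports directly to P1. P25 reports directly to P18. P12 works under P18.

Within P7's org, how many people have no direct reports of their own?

The only person in P7's organization with no one reporting to them is P13. That is 1.

1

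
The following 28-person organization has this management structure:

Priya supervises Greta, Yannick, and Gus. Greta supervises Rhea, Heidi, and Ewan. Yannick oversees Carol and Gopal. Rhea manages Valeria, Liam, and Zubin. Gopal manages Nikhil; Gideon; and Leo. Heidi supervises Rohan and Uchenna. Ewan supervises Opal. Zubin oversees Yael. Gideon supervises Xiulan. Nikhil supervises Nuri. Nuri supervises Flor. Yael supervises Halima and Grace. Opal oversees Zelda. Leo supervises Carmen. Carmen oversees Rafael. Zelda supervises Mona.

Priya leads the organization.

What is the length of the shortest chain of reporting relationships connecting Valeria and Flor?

Valeria is 3 levels below Priya, and Flor is 5 levels below Priya (their lowest common manager). The shortest path runs up from Valeria to Priya and back down to Flor: 3 + 5 = 8 links.

8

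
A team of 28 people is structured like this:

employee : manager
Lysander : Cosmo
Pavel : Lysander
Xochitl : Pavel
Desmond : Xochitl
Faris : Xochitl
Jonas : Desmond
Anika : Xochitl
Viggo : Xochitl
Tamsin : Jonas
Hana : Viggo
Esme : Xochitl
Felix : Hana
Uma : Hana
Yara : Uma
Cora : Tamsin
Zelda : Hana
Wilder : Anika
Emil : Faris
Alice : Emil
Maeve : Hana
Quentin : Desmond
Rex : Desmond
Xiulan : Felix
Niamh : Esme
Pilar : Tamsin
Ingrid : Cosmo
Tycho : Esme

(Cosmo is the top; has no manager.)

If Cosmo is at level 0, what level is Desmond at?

4

Chain from Desmond up to Cosmo: Desmond → Xochitl → Pavel → Lysander → Cosmo. That is 4 steps up, so Desmond is 4 levels below Cosmo.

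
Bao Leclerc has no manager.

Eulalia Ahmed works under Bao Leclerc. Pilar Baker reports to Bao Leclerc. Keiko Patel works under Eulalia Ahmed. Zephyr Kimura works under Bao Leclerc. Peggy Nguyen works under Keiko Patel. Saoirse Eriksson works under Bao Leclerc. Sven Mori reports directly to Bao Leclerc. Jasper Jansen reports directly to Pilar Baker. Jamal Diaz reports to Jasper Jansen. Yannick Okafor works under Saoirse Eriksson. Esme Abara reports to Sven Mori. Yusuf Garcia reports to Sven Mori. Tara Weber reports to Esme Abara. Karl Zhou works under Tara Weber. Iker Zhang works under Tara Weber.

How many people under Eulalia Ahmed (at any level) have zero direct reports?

1

The only person in Eulalia Ahmed's organization with no one reporting to them is Peggy Nguyen. That is 1.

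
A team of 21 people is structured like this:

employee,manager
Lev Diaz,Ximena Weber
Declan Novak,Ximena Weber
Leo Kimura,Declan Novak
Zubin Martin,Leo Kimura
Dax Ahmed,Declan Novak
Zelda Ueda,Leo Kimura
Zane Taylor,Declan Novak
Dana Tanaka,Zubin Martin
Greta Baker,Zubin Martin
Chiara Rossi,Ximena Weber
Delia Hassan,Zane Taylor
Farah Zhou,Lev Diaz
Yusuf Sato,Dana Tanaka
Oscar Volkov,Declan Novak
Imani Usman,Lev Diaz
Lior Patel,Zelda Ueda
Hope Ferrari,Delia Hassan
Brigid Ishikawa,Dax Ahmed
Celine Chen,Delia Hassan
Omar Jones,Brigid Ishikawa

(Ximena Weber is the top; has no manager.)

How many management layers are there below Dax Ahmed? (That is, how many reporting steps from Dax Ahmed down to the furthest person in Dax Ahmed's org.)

The longest chain under Dax Ahmed runs Dax Ahmed → Brigid Ishikawa → Omar Jones, which is 2 levels below Dax Ahmed.

2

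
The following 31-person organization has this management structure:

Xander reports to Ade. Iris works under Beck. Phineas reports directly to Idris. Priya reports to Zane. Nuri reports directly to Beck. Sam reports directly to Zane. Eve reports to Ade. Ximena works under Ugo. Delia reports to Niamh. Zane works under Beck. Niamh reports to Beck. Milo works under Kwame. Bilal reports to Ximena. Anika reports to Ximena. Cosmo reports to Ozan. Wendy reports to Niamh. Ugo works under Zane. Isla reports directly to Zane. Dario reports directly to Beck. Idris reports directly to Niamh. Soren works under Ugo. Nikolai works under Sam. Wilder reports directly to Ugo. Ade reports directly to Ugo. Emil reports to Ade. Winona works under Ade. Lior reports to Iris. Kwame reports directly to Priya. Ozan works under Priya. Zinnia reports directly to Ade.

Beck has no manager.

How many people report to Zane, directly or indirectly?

Zane directly manages Ugo, Priya, Sam, Isla. Under Ugo: Ximena, Anika, Bilal, Soren, Wilder, Ade, Eve, Zinnia, Emil, Winona, Xander (11). Under Priya: Kwame, Milo, Ozan, Cosmo (4). Under Sam: Nikolai (1). Isla has no reports. So Zane's organization is 4 direct reports plus everyone under them: 12 + 5 + 2 + 1 = 20.

20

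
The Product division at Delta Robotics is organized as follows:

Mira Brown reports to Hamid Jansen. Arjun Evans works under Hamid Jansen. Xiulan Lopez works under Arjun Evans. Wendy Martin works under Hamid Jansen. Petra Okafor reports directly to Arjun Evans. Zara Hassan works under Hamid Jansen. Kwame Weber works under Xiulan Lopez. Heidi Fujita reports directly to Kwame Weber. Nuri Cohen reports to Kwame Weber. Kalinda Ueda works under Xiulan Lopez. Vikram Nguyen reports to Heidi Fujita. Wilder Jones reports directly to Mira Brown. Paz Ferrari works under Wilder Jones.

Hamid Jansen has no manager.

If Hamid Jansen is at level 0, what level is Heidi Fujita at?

Chain from Heidi Fujita up to Hamid Jansen: Heidi Fujita → Kwame Weber → Xiulan Lopez → Arjun Evans → Hamid Jansen. That is 4 steps up, so Heidi Fujita is 4 levels below Hamid Jansen.

4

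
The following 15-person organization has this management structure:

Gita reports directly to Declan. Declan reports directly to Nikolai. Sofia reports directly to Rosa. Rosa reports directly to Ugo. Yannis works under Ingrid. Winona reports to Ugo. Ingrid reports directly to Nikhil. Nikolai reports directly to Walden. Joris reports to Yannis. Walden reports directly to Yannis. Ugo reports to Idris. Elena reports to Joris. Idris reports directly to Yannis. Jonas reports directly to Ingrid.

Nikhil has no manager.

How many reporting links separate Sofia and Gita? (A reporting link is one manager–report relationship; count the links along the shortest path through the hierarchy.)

8

Sofia is 4 levels below Yannis, and Gita is 4 levels below Yannis (their lowest common manager). The shortest path runs up from Sofia to Yannis and back down to Gita: 4 + 4 = 8 links.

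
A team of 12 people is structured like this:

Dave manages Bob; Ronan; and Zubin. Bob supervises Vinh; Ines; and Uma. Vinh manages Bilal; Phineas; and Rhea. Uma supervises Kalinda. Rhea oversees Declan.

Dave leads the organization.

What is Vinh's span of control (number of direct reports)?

Vinh directly manages Bilal, Phineas, Rhea. That is 3 direct reports.

3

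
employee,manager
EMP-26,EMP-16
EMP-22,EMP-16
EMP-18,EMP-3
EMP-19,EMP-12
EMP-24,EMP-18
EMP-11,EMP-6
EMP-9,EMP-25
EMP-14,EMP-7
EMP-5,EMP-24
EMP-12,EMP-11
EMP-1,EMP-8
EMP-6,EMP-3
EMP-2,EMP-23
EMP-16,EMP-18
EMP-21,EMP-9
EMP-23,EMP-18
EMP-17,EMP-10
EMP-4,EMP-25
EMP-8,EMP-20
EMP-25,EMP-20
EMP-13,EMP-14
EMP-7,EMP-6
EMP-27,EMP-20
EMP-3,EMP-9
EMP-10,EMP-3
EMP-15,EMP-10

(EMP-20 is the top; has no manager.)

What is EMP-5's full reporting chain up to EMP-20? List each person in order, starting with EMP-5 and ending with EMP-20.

EMP-5 reports to EMP-24. EMP-24 reports to EMP-18. EMP-18 reports to EMP-3. EMP-3 reports to EMP-9. EMP-9 reports to EMP-25. EMP-25 reports to EMP-20. EMP-20 is at the top.

EMP-5 -> EMP-24 -> EMP-18 -> EMP-3 -> EMP-9 -> EMP-25 -> EMP-20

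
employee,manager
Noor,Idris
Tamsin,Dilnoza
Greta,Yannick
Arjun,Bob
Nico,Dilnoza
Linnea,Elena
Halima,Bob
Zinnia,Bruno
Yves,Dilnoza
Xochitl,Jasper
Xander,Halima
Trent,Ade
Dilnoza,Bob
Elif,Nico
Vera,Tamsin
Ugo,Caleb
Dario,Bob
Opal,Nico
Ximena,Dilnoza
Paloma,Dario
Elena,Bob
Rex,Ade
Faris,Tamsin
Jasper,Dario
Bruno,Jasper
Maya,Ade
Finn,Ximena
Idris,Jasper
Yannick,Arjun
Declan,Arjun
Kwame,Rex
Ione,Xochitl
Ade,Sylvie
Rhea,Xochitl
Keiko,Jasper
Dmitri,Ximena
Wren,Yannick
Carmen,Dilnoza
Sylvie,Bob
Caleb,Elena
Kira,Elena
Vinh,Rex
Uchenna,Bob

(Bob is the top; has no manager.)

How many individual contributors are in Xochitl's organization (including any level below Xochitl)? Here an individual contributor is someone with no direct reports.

2

The people in Xochitl's organization with no one reporting to them are Ione, Rhea. That is 2.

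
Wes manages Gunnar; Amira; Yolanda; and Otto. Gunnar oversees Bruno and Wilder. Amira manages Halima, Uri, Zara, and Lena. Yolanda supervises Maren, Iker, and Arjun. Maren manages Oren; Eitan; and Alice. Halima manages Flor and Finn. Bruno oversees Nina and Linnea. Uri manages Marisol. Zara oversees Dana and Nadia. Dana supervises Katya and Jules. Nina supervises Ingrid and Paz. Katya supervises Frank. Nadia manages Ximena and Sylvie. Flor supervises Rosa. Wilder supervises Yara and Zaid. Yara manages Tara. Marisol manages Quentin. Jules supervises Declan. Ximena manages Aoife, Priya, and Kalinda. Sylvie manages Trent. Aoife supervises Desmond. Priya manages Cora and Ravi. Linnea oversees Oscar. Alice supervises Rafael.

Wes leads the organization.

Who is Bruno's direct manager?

Bruno reports directly to Gunnar.

Gunnar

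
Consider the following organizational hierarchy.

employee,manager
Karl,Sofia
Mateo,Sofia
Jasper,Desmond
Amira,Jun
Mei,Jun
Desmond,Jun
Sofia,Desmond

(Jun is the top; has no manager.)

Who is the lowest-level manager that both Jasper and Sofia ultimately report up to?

Desmond

Jasper's chain of managers is Desmond, Jun. Sofia's chain of managers is Desmond, Jun. The first manager that appears in both chains is Desmond.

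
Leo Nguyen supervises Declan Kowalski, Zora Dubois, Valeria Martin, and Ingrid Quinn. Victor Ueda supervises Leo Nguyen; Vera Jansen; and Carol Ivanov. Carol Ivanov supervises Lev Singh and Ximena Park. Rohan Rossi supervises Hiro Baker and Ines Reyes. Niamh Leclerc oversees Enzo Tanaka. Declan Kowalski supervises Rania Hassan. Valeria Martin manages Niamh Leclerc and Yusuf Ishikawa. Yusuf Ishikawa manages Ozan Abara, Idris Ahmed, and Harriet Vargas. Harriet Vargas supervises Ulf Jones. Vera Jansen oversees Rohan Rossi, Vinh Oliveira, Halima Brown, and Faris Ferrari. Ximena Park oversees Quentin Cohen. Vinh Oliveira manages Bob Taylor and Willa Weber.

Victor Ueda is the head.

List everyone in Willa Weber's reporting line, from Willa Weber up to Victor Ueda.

Willa Weber reports to Vinh Oliveira. Vinh Oliveira reports to Vera Jansen. Vera Jansen reports to Victor Ueda. Victor Ueda is at the top.

Willa Weber -> Vinh Oliveira -> Vera Jansen -> Victor Ueda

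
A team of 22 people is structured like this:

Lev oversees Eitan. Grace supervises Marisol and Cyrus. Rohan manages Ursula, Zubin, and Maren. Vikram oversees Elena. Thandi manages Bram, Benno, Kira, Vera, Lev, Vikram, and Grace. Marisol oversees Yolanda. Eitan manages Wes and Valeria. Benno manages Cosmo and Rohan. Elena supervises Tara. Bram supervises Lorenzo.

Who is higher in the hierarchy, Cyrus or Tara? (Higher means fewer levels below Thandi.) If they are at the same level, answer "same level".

Cyrus is 2 levels below Thandi; Tara is 3. Cyrus is higher.

Cyrus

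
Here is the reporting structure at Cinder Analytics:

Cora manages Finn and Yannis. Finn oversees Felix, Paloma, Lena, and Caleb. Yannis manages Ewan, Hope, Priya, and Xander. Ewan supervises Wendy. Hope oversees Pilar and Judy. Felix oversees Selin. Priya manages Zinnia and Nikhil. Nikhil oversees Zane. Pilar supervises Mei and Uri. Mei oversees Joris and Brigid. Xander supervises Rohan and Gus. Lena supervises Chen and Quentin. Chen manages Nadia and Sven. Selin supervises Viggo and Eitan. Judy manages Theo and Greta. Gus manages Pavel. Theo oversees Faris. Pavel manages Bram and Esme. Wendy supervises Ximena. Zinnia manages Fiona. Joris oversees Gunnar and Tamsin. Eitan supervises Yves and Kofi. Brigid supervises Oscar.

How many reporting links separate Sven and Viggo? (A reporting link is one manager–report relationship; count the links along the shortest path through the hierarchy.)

6

Sven is 3 levels below Finn, and Viggo is 3 levels below Finn (their lowest common manager). The shortest path runs up from Sven to Finn and back down to Viggo: 3 + 3 = 6 links.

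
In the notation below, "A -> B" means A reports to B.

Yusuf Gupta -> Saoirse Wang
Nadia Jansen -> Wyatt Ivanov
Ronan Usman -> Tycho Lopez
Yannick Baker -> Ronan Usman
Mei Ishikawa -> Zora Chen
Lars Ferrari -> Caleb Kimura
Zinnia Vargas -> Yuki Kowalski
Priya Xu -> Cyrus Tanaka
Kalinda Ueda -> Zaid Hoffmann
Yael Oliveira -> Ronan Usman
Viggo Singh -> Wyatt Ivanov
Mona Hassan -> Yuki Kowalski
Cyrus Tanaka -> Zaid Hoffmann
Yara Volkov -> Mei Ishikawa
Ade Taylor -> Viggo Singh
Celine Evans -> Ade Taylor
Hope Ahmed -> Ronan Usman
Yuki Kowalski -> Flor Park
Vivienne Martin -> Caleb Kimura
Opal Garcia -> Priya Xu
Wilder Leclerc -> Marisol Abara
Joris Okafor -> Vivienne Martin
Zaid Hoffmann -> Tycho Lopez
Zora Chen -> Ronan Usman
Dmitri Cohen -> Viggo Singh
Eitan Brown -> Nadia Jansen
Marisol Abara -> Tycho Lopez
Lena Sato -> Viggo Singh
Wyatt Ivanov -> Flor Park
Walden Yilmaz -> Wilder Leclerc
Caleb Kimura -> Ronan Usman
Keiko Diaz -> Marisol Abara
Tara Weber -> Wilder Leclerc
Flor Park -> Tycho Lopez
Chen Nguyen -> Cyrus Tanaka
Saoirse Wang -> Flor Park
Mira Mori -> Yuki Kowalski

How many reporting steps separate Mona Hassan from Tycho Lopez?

3

Chain from Mona Hassan up to Tycho Lopez: Mona Hassan → Yuki Kowalski → Flor Park → Tycho Lopez. That is 3 steps up, so Mona Hassan is 3 levels below Tycho Lopez.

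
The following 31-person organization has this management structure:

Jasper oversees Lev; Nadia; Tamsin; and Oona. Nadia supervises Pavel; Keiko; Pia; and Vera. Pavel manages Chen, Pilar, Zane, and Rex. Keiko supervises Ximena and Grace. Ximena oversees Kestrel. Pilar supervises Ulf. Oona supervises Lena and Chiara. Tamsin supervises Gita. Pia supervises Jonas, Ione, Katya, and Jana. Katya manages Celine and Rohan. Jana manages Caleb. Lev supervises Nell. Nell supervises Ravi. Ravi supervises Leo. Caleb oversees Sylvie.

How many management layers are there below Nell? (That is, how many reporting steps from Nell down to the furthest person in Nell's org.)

The longest chain under Nell runs Nell → Ravi → Leo, which is 2 levels below Nell.

2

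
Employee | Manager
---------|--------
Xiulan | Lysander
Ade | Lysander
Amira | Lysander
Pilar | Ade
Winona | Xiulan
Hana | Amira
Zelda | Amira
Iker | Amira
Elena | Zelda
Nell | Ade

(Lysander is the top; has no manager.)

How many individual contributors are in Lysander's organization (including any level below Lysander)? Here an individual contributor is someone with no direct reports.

The people in Lysander's organization with no one reporting to them are Iker, Elena, Hana, Nell, Pilar, Winona. That is 6.

6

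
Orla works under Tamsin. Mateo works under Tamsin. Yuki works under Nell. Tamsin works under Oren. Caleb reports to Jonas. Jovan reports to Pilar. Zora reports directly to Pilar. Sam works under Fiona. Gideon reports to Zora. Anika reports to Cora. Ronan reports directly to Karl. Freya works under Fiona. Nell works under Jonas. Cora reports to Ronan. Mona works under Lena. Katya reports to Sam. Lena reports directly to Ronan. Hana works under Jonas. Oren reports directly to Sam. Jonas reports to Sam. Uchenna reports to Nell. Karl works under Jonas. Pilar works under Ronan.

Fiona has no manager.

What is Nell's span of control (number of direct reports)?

Nell directly manages Yuki, Uchenna. That is 2 direct reports.

2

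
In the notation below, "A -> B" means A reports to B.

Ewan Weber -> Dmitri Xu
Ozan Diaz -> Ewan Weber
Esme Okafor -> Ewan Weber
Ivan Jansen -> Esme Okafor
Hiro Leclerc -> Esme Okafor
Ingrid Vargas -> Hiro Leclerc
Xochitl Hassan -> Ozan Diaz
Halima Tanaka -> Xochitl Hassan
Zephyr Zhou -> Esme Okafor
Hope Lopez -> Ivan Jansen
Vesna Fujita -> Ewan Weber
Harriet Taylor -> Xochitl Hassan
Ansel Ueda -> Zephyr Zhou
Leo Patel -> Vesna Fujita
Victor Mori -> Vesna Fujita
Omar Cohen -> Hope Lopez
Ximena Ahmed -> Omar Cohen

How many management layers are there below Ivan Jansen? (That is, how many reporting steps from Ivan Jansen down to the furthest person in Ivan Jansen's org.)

3

The longest chain under Ivan Jansen runs Ivan Jansen → Hope Lopez → Omar Cohen → Ximena Ahmed, which is 3 levels below Ivan Jansen.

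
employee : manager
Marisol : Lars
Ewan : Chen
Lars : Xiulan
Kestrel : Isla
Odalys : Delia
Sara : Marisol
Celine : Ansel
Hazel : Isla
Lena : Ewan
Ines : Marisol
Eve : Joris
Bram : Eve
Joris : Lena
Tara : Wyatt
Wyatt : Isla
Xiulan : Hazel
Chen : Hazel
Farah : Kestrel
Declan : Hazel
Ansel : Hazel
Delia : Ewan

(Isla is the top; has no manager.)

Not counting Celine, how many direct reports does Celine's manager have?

Celine reports to Ansel, and Ansel has no other direct reports. Celine has 0 peers.

0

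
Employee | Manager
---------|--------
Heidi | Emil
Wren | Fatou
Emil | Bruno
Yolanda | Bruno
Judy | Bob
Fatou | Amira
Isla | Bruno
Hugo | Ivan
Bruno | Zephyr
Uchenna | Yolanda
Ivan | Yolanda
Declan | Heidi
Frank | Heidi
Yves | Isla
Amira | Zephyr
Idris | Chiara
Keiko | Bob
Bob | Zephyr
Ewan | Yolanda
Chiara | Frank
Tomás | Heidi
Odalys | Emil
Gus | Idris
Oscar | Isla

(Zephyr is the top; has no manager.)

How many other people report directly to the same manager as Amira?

2

Amira reports to Zephyr. Zephyr's other direct reports are Bruno, Bob — 2 peers.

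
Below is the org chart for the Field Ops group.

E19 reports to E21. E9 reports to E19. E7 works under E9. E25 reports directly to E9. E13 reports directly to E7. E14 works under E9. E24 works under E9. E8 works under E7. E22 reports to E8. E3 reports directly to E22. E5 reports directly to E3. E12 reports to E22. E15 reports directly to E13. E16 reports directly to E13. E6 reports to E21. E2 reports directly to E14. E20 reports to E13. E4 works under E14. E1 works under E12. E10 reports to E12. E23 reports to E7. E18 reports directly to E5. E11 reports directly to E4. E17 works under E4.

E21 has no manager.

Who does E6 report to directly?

E21

E6 reports directly to E21.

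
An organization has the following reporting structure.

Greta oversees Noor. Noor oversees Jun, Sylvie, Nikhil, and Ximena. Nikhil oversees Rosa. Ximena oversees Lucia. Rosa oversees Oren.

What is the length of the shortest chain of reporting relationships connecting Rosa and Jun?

3

Rosa is 2 levels below Noor, and Jun is 1 level below Noor (their lowest common manager). The shortest path runs up from Rosa to Noor and back down to Jun: 2 + 1 = 3 links.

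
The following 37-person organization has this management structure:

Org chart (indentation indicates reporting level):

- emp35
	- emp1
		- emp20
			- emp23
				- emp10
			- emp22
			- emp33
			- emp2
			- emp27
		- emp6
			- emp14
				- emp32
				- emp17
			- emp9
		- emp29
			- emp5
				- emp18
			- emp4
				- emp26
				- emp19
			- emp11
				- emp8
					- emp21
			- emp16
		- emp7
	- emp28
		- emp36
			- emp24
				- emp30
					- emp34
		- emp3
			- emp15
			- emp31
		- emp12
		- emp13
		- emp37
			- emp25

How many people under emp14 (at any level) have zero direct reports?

The people in emp14's organization with no one reporting to them are emp17, emp32. That is 2.

2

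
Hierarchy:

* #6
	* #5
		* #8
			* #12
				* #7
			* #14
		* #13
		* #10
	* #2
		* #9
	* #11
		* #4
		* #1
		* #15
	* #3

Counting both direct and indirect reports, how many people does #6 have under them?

14

#6 directly manages #5, #2, #11, #3. Under #5: #10, #13, #8, #14, #12, #7 (6). Under #2: #9 (1). Under #11: #15, #1, #4 (3). #3 has no reports. So #6's organization is 4 direct reports plus everyone under them: 7 + 2 + 4 + 1 = 14.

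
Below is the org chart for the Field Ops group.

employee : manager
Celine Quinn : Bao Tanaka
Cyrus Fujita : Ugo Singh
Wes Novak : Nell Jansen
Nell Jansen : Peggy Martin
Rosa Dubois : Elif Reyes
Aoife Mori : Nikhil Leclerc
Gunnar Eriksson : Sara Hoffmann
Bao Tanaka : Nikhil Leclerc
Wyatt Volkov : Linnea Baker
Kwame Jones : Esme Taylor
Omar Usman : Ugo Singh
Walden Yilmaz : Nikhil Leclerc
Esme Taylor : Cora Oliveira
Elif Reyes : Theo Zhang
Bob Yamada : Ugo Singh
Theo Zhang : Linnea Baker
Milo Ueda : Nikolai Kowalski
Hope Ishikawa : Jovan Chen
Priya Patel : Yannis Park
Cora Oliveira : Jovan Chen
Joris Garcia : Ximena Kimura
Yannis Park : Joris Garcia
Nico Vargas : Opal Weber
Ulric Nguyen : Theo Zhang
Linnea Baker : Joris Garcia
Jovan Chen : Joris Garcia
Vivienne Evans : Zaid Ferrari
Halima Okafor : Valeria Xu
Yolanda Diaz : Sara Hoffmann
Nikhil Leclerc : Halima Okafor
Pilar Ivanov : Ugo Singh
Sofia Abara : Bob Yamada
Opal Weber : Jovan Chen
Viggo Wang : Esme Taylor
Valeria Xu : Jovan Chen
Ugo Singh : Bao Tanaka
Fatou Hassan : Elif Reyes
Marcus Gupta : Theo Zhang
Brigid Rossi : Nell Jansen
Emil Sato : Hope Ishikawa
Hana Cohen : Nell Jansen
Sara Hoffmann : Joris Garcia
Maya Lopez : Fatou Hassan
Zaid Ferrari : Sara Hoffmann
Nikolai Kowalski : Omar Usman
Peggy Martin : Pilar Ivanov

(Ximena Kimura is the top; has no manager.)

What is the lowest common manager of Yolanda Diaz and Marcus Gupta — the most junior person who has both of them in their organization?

Yolanda Diaz's chain of managers is Sara Hoffmann, Joris Garcia, Ximena Kimura. Marcus Gupta's chain of managers is Theo Zhang, Linnea Baker, Joris Garcia, Ximena Kimura. The first manager that appears in both chains is Joris Garcia.

Joris Garcia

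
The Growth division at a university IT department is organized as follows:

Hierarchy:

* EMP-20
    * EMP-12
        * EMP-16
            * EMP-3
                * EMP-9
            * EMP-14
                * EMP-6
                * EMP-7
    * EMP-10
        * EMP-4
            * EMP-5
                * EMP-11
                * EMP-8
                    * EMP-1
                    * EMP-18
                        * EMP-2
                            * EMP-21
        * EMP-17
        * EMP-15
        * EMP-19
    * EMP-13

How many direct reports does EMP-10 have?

EMP-10 directly manages EMP-4, EMP-17, EMP-15, EMP-19. That is 4 direct reports.

4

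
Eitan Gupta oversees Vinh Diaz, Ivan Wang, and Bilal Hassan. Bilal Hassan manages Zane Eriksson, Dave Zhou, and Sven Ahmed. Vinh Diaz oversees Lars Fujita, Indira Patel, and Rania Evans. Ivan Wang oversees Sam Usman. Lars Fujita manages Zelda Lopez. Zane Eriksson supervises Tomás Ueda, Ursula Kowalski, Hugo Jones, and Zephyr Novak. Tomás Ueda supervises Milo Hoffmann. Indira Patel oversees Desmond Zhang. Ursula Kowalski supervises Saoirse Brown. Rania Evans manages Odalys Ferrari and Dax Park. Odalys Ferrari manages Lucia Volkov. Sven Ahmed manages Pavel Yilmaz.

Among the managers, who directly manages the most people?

Direct-report counts: Eitan Gupta has 3; Ivan Wang has 1; Vinh Diaz has 3; Rania Evans has 2; Odalys Ferrari has 1; Indira Patel has 1; Lars Fujita has 1; Bilal Hassan has 3; Sven Ahmed has 1; Zane Eriksson has 4; Ursula Kowalski has 1; Tomás Ueda has 1. The largest is 4, held by Zane Eriksson.

Zane Eriksson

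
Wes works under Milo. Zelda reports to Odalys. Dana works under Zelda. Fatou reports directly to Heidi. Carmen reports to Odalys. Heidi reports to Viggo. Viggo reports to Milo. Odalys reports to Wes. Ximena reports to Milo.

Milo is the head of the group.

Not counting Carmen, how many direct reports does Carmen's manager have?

1

Carmen reports to Odalys. Odalys's other direct reports are Zelda — 1 peer.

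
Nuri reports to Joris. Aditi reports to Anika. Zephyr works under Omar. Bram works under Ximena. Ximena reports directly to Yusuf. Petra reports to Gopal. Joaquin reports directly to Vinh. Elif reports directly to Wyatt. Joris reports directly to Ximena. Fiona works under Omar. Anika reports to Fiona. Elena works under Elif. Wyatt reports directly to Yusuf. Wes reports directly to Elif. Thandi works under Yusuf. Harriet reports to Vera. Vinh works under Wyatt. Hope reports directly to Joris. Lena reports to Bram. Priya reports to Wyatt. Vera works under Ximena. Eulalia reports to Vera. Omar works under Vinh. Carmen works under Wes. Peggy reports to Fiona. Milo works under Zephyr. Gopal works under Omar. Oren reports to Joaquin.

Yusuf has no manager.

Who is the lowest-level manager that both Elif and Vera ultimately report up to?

Yusuf

Elif's chain of managers is Wyatt, Yusuf. Vera's chain of managers is Ximena, Yusuf. The first manager that appears in both chains is Yusuf.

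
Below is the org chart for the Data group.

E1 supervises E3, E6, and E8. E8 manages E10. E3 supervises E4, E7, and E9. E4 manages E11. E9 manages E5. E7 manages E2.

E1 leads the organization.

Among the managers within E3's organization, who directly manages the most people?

Direct-report counts within E3's organization: E3 has 3; E7 has 1; E9 has 1; E4 has 1. The largest is 3, held by E3.

E3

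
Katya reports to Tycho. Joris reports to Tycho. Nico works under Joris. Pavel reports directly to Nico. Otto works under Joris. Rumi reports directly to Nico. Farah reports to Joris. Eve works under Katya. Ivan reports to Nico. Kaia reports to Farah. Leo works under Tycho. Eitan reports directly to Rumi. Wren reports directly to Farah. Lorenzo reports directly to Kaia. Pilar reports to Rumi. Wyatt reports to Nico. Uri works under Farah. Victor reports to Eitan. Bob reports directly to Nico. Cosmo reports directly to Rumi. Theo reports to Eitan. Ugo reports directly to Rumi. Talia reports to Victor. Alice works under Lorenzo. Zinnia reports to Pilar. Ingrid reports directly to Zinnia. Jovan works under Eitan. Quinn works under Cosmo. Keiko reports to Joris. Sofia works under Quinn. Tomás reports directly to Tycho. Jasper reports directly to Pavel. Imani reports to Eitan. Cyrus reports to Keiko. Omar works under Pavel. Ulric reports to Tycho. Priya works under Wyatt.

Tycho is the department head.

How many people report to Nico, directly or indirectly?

21

Nico directly manages Pavel, Rumi, Ivan, Wyatt, Bob. Under Pavel: Omar, Jasper (2). Under Rumi: Ugo, Cosmo, Quinn, Sofia, Pilar, Zinnia, Ingrid, Eitan, Imani, Jovan, Theo, Victor, Talia (13). Ivan has no reports. Under Wyatt: Priya (1). Bob has no reports. So Nico's organization is 5 direct reports plus everyone under them: 3 + 14 + 1 + 2 + 1 = 21.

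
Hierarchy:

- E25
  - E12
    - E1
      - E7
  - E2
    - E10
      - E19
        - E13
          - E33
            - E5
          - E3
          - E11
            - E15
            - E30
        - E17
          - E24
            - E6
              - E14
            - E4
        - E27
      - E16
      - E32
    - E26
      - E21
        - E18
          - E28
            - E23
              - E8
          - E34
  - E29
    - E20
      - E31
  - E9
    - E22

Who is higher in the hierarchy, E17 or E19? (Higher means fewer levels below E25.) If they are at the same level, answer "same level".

E19

E17 is 4 levels below E25; E19 is 3. E19 is higher.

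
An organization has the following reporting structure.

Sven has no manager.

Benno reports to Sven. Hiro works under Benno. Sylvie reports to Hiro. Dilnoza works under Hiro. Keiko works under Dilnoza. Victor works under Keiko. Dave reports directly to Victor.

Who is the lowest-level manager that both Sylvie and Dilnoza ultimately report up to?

Hiro

Sylvie's chain of managers is Hiro, Benno, Sven. Dilnoza's chain of managers is Hiro, Benno, Sven. The first manager that appears in both chains is Hiro.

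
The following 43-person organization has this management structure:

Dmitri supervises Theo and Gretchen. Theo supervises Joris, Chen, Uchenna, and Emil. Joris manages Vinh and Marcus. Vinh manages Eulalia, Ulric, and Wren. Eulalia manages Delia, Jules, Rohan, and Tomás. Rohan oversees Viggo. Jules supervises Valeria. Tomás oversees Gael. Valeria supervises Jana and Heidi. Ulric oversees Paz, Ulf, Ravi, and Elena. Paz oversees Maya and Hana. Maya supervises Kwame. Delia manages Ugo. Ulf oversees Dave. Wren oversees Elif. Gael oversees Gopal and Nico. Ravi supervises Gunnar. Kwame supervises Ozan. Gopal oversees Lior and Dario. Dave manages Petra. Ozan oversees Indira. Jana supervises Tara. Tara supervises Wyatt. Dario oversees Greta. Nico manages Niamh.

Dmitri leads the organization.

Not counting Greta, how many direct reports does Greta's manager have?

Greta reports to Dario, and Dario has no other direct reports. Greta has 0 peers.

0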